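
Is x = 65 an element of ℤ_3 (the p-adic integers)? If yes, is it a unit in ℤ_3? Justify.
x ∈ ℤ_3^× (unit); v_3(x) = 0

ℤ_3 = {x ∈ ℚ_3 : v_3(x) ≥ 0} and ℤ_3^× = {x ∈ ℤ_3 : v_3(x) = 0}. Here v_3(65) = v_3(num) − v_3(den) = 0; compare against these criteria.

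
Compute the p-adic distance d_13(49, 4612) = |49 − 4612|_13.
d_13(49, 4612) = 1/169

Step 1 — x − y = 49 − 4612 = -4563. Step 2 — v_13(-4563) = 2 (factor: -4563 = −(13^2 · 27); the sign does not affect v_p). Step 3 — |x − y|_13 = 13^{-2} = 1/169.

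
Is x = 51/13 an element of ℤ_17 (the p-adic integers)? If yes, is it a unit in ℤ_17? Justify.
x ∈ ℤ_17 but not a unit; v_17(x) = 1 > 0

ℤ_17 = {x ∈ ℚ_17 : v_17(x) ≥ 0} and ℤ_17^× = {x ∈ ℤ_17 : v_17(x) = 0}. Here v_17(51/13) = v_17(num) − v_17(den) = 1; compare against these criteria.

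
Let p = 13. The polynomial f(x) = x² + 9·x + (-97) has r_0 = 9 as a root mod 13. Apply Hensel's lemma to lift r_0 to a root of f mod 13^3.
r_2 = 1803 (mod 2197)

Hensel: r_{i+1} = r_i − f(r_i)·(f′(r_i))^{-1} mod 13^{i+2}, f′(x) = 2x + 9. Iterate:
  r_0 = 9 (mod 13)
  r_1 = 113 (mod 169)
  r_2 = 1803 (mod 2197)
Final: r = 1803 satisfies f(r) ≡ 0 mod 13^3.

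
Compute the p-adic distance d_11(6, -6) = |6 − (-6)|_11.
d_11(6, -6) = 1

Step 1 — x − y = 6 − (-6) = 12. Step 2 — v_11(12) = 0 (factor: 12 = (11^0 · 12); the sign does not affect v_p). Step 3 — |x − y|_11 = 11^{0} = 1.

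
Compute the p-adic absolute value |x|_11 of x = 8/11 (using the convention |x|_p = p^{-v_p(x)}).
|8/11|_11 = 11

Step 1 — compute v_11(x) by factoring powers of 11 out of the numerator and denominator: v_11(8/11) = -1. Step 2 — apply |x|_p = p^{-v_p(x)} = 11^{1} = 11.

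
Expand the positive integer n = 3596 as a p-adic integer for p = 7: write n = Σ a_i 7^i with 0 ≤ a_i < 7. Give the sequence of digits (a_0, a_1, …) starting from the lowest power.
(a_0, a_1, …) = (5, 2, 3, 3, 1)

Repeated division by 7 gives the digits low-to-high: 3596 = 5 + 2·7^1 + 3·7^2 + 3·7^3 + 1·7^4. Digit sequence: (5, 2, 3, 3, 1).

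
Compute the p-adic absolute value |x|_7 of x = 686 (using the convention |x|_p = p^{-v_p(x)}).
|686|_7 = 1/343

Step 1 — compute v_7(x) by factoring powers of 7 out of the numerator and denominator: v_7(686) = 3. Step 2 — apply |x|_p = p^{-v_p(x)} = 7^{-3} = 1/343.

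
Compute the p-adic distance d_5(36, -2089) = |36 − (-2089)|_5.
d_5(36, -2089) = 1/125

Step 1 — x − y = 36 − (-2089) = 2125. Step 2 — v_5(2125) = 3 (factor: 2125 = (5^3 · 17); the sign does not affect v_p). Step 3 — |x − y|_5 = 5^{-3} = 1/125.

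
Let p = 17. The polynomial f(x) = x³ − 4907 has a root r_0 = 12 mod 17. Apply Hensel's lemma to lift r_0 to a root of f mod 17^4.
r_3 = 25733 (mod 83521)

Hensel: r_{i+1} = r_i − f(r_i)/f′(r_i) mod 17^{i+2}, where f′(x) = 3x². Iterate:
  r_0 = 12 (mod 17)
  r_1 = 12 (mod 289)
  r_2 = 1168 (mod 4913)
  r_3 = 25733 (mod 83521)
Final: r = 25733 with f(r) ≡ 0 mod 17^4.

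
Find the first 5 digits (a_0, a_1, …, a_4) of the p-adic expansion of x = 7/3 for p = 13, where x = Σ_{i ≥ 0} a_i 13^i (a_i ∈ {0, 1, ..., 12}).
(a_0, …, a_4) = (11, 8, 8, 8, 8)

v_13(7/3) = 0 (numerator and denominator both coprime to 13), so x ∈ ℤ_13^×. Compute digits iteratively via a_i = x_i mod 13, x_{i+1} = (x_i − a_i)/13, with x_0 = x:
  x_0 = 7/3;  a_0 = 11;  x_1 = (x_0 − 11)/13 = -2/3
  x_1 = -2/3;  a_1 = 8;  x_2 = (x_1 − 8)/13 = -2/3
  x_2 = -2/3;  a_2 = 8;  x_3 = (x_2 − 8)/13 = -2/3
  x_3 = -2/3;  a_3 = 8;  x_4 = (x_3 − 8)/13 = -2/3
  x_4 = -2/3;  a_4 = 8;  x_5 = (x_4 − 8)/13 = -2/3
Digits: (11, 8, 8, 8, 8).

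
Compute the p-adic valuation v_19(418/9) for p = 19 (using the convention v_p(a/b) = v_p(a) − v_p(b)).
v_19(418/9) = 1

Factor powers of 19 from the numerator and denominator of the reduced fraction: 418 = 19^1 · 22 and 9 = 19^0 · 9. Apply v_p(a/b) = v_p(a) − v_p(b): v_19(418/9) = 1 − 0 = 1.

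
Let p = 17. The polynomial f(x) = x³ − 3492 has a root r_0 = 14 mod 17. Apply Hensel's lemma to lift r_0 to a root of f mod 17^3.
r_2 = 3788 (mod 4913)

Hensel: r_{i+1} = r_i − f(r_i)/f′(r_i) mod 17^{i+2}, where f′(x) = 3x². Iterate:
  r_0 = 14 (mod 17)
  r_1 = 31 (mod 289)
  r_2 = 3788 (mod 4913)
Final: r = 3788 with f(r) ≡ 0 mod 17^3.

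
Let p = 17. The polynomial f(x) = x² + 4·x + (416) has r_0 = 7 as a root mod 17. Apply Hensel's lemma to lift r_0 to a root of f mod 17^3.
r_2 = 670 (mod 4913)

Hensel: r_{i+1} = r_i − f(r_i)·(f′(r_i))^{-1} mod 17^{i+2}, f′(x) = 2x + 4. Iterate:
  r_0 = 7 (mod 17)
  r_1 = 92 (mod 289)
  r_2 = 670 (mod 4913)
Final: r = 670 satisfies f(r) ≡ 0 mod 17^3.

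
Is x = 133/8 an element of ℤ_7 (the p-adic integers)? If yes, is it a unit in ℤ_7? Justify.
x ∈ ℤ_7 but not a unit; v_7(x) = 1 > 0

ℤ_7 = {x ∈ ℚ_7 : v_7(x) ≥ 0} and ℤ_7^× = {x ∈ ℤ_7 : v_7(x) = 0}. Here v_7(133/8) = v_7(num) − v_7(den) = 1; compare against these criteria.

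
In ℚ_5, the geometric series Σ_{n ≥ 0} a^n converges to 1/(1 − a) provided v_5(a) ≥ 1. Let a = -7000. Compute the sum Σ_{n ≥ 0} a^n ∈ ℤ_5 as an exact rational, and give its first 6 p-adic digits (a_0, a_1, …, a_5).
Σ a^n = 1/(1 − a) = 1/7001;  first 6 digits = (1, 0, 0, 4, 3, 2)

v_5(a) = 3 ≥ 1, so the series converges in ℤ_5 to 1/(1 − a) = 1/(1 − (-7000)) = 1/7001. Expand this rational in ℤ_5: compute digits iteratively via d_i = x_i mod 5, x_{i+1} = (x_i − d_i)/5. The first 6 digits are (1, 0, 0, 4, 3, 2).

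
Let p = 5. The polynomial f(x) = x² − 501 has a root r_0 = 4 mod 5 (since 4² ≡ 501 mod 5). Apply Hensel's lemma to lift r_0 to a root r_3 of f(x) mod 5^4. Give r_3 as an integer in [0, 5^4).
r_3 = 374 (mod 625)

Hensel's recurrence: r_{i+1} = r_i − f(r_i)·(f′(r_i))^{-1} mod 5^{i+2}, with f′(x) = 2x. Iterate:
  r_0 = 4 (mod 5)
  r_1 = 24 (mod 25)
  r_2 = 124 (mod 125)
  r_3 = 374 (mod 625)
Final: r_3 = 374, and one checks f(r_3) ≡ 0 mod 5^4.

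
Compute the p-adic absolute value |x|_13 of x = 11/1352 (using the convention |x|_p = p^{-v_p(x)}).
|11/1352|_13 = 169

Step 1 — compute v_13(x) by factoring powers of 13 out of the numerator and denominator: v_13(11/1352) = -2. Step 2 — apply |x|_p = p^{-v_p(x)} = 13^{2} = 169.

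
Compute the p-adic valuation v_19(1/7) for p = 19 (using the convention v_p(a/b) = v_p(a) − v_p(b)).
v_19(1/7) = 0

Factor powers of 19 from the numerator and denominator of the reduced fraction: 1 = 19^0 · 1 and 7 = 19^0 · 7. Apply v_p(a/b) = v_p(a) − v_p(b): v_19(1/7) = 0 − 0 = 0.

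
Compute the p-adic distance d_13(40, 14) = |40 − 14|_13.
d_13(40, 14) = 1/13

Step 1 — x − y = 40 − 14 = 26. Step 2 — v_13(26) = 1 (factor: 26 = (13^1 · 2); the sign does not affect v_p). Step 3 — |x − y|_13 = 13^{-1} = 1/13.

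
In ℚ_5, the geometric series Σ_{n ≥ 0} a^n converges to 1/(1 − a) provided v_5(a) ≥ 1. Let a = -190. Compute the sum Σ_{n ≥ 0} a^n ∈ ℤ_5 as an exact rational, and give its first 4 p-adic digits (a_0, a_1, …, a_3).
Σ a^n = 1/(1 − a) = 1/191;  first 4 digits = (1, 2, 1, 0)

v_5(a) = 1 ≥ 1, so the series converges in ℤ_5 to 1/(1 − a) = 1/(1 − (-190)) = 1/191. Expand this rational in ℤ_5: compute digits iteratively via d_i = x_i mod 5, x_{i+1} = (x_i − d_i)/5. The first 4 digits are (1, 2, 1, 0).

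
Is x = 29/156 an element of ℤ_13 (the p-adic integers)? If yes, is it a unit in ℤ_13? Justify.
x ∉ ℤ_13 (v_13(x) = -1 < 0)

ℤ_13 = {x ∈ ℚ_13 : v_13(x) ≥ 0} and ℤ_13^× = {x ∈ ℤ_13 : v_13(x) = 0}. Here v_13(29/156) = v_13(num) − v_13(den) = -1; compare against these criteria.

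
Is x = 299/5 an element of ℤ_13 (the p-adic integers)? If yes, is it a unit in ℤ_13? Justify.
x ∈ ℤ_13 but not a unit; v_13(x) = 1 > 0

ℤ_13 = {x ∈ ℚ_13 : v_13(x) ≥ 0} and ℤ_13^× = {x ∈ ℤ_13 : v_13(x) = 0}. Here v_13(299/5) = v_13(num) − v_13(den) = 1; compare against these criteria.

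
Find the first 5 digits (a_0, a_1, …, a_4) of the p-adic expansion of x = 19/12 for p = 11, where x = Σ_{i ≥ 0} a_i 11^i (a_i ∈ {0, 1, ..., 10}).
(a_0, …, a_4) = (8, 4, 6, 4, 6)

v_11(19/12) = 0 (numerator and denominator both coprime to 11), so x ∈ ℤ_11^×. Compute digits iteratively via a_i = x_i mod 11, x_{i+1} = (x_i − a_i)/11, with x_0 = x:
  x_0 = 19/12;  a_0 = 8;  x_1 = (x_0 − 8)/11 = -7/12
  x_1 = -7/12;  a_1 = 4;  x_2 = (x_1 − 4)/11 = -5/12
  x_2 = -5/12;  a_2 = 6;  x_3 = (x_2 − 6)/11 = -7/12
  x_3 = -7/12;  a_3 = 4;  x_4 = (x_3 − 4)/11 = -5/12
  x_4 = -5/12;  a_4 = 6;  x_5 = (x_4 − 6)/11 = -7/12
Digits: (8, 4, 6, 4, 6).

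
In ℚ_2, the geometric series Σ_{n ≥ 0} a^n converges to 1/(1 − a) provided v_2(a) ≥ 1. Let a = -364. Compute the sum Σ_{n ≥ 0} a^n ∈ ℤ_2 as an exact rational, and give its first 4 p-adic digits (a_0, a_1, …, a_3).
Σ a^n = 1/(1 − a) = 1/365;  first 4 digits = (1, 0, 1, 0)

v_2(a) = 2 ≥ 1, so the series converges in ℤ_2 to 1/(1 − a) = 1/(1 − (-364)) = 1/365. Expand this rational in ℤ_2: compute digits iteratively via d_i = x_i mod 2, x_{i+1} = (x_i − d_i)/2. The first 4 digits are (1, 0, 1, 0).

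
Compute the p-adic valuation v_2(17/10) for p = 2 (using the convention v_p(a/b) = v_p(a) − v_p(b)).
v_2(17/10) = -1

Factor powers of 2 from the numerator and denominator of the reduced fraction: 17 = 2^0 · 17 and 10 = 2^1 · 5. Apply v_p(a/b) = v_p(a) − v_p(b): v_2(17/10) = 0 − 1 = -1.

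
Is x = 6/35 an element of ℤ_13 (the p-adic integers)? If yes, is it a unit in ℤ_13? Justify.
x ∈ ℤ_13^× (unit); v_13(x) = 0

ℤ_13 = {x ∈ ℚ_13 : v_13(x) ≥ 0} and ℤ_13^× = {x ∈ ℤ_13 : v_13(x) = 0}. Here v_13(6/35) = v_13(num) − v_13(den) = 0; compare against these criteria.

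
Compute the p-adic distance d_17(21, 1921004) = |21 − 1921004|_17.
d_17(21, 1921004) = 1/83521

Step 1 — x − y = 21 − 1921004 = -1920983. Step 2 — v_17(-1920983) = 4 (factor: -1920983 = −(17^4 · 23); the sign does not affect v_p). Step 3 — |x − y|_17 = 17^{-4} = 1/83521.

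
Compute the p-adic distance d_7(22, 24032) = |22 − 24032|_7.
d_7(22, 24032) = 1/2401

Step 1 — x − y = 22 − 24032 = -24010. Step 2 — v_7(-24010) = 4 (factor: -24010 = −(7^4 · 10); the sign does not affect v_p). Step 3 — |x − y|_7 = 7^{-4} = 1/2401.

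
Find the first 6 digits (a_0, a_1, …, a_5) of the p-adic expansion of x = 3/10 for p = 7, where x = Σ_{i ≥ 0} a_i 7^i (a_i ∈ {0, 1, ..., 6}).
(a_0, …, a_5) = (1, 2, 6, 4, 0, 2)

v_7(3/10) = 0 (numerator and denominator both coprime to 7), so x ∈ ℤ_7^×. Compute digits iteratively via a_i = x_i mod 7, x_{i+1} = (x_i − a_i)/7, with x_0 = x:
  x_0 = 3/10;  a_0 = 1;  x_1 = (x_0 − 1)/7 = -1/10
  x_1 = -1/10;  a_1 = 2;  x_2 = (x_1 − 2)/7 = -3/10
  x_2 = -3/10;  a_2 = 6;  x_3 = (x_2 − 6)/7 = -9/10
  x_3 = -9/10;  a_3 = 4;  x_4 = (x_3 − 4)/7 = -7/10
  x_4 = -7/10;  a_4 = 0;  x_5 = (x_4 − 0)/7 = -1/10
  x_5 = -1/10;  a_5 = 2;  x_6 = (x_5 − 2)/7 = -3/10
Digits: (1, 2, 6, 4, 0, 2).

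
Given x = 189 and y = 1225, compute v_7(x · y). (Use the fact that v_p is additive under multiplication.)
v_7(231525) = 3

v_p(x) = 1 (factor: 189 = 7^1 · 27); v_p(y) = 2 (factor: 1225 = 7^2 · 25). Additivity: v_p(xy) = v_p(x) + v_p(y) = 1 + 2 = 3. (Direct check: xy = 231525 = 7^3 · (675).)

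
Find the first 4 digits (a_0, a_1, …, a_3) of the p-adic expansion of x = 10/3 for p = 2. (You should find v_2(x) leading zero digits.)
(a_0, …, a_3) = (0, 1, 1, 1)

v_2(10/3) = 1, so a_0 = ... = a_0 = 0. Factor out: x = 2^1 · u with u = 5/3 a unit in ℤ_2. Expand u iteratively via a_{v+i} = u_i mod 2, u_{i+1} = (u_i − a_{v+i})/2:
  u_0 = 5/3;  a_1 = 1;  u_1 = (u_0 − 1)/2 = 1/3
  u_1 = 1/3;  a_2 = 1;  u_2 = (u_1 − 1)/2 = -1/3
  u_2 = -1/3;  a_3 = 1;  u_3 = (u_2 − 1)/2 = -2/3
Digits: (0, 1, 1, 1).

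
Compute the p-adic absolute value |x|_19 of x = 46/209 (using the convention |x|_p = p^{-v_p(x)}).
|46/209|_19 = 19

Step 1 — compute v_19(x) by factoring powers of 19 out of the numerator and denominator: v_19(46/209) = -1. Step 2 — apply |x|_p = p^{-v_p(x)} = 19^{1} = 19.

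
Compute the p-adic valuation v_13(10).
v_13(10) = 0

v_13(n) is the largest exponent k such that 13^k divides n. Factor out: 10 = 13^0 · 10. (Sign doesn't affect v_p.) So v_13(10) = 0.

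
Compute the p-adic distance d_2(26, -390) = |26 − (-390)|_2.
d_2(26, -390) = 1/32

Step 1 — x − y = 26 − (-390) = 416. Step 2 — v_2(416) = 5 (factor: 416 = (2^5 · 13); the sign does not affect v_p). Step 3 — |x − y|_2 = 2^{-5} = 1/32.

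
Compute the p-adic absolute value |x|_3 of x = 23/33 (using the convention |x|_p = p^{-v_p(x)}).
|23/33|_3 = 3

Step 1 — compute v_3(x) by factoring powers of 3 out of the numerator and denominator: v_3(23/33) = -1. Step 2 — apply |x|_p = p^{-v_p(x)} = 3^{1} = 3.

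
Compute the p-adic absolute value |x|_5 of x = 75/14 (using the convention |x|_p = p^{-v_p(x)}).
|75/14|_5 = 1/25

Step 1 — compute v_5(x) by factoring powers of 5 out of the numerator and denominator: v_5(75/14) = 2. Step 2 — apply |x|_p = p^{-v_p(x)} = 5^{-2} = 1/25.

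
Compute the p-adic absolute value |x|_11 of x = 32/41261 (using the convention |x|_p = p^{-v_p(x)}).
|32/41261|_11 = 1331

Step 1 — compute v_11(x) by factoring powers of 11 out of the numerator and denominator: v_11(32/41261) = -3. Step 2 — apply |x|_p = p^{-v_p(x)} = 11^{3} = 1331.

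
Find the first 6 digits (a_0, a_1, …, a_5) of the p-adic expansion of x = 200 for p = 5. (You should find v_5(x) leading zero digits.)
(a_0, …, a_5) = (0, 0, 3, 1, 0, 0)

v_5(200) = 2, so a_0 = ... = a_1 = 0. Factor out: x = 5^2 · u with u = 8 a unit in ℤ_5. Expand u iteratively via a_{v+i} = u_i mod 5, u_{i+1} = (u_i − a_{v+i})/5:
  u_0 = 8;  a_2 = 3;  u_1 = (u_0 − 3)/5 = 1
  u_1 = 1;  a_3 = 1;  u_2 = (u_1 − 1)/5 = 0
  u_2 = 0;  a_4 = 0;  u_3 = (u_2 − 0)/5 = 0
  u_3 = 0;  a_5 = 0;  u_4 = (u_3 − 0)/5 = 0
Digits: (0, 0, 3, 1, 0, 0).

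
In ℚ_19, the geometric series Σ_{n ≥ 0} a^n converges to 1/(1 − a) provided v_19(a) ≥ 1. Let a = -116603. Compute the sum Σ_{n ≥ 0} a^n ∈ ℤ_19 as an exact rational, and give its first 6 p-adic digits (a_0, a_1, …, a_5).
Σ a^n = 1/(1 − a) = 1/116604;  first 6 digits = (1, 0, 0, 2, 18, 18)

v_19(a) = 3 ≥ 1, so the series converges in ℤ_19 to 1/(1 − a) = 1/(1 − (-116603)) = 1/116604. Expand this rational in ℤ_19: compute digits iteratively via d_i = x_i mod 19, x_{i+1} = (x_i − d_i)/19. The first 6 digits are (1, 0, 0, 2, 18, 18).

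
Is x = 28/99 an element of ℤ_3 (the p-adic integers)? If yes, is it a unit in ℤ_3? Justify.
x ∉ ℤ_3 (v_3(x) = -2 < 0)

ℤ_3 = {x ∈ ℚ_3 : v_3(x) ≥ 0} and ℤ_3^× = {x ∈ ℤ_3 : v_3(x) = 0}. Here v_3(28/99) = v_3(num) − v_3(den) = -2; compare against these criteria.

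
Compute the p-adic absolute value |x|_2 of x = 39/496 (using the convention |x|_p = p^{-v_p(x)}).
|39/496|_2 = 16

Step 1 — compute v_2(x) by factoring powers of 2 out of the numerator and denominator: v_2(39/496) = -4. Step 2 — apply |x|_p = p^{-v_p(x)} = 2^{4} = 16.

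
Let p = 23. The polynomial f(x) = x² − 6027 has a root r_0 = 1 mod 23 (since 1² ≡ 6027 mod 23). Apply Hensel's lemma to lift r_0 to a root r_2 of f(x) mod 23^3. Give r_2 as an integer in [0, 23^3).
r_2 = 8304 (mod 12167)

Hensel's recurrence: r_{i+1} = r_i − f(r_i)·(f′(r_i))^{-1} mod 23^{i+2}, with f′(x) = 2x. Iterate:
  r_0 = 1 (mod 23)
  r_1 = 369 (mod 529)
  r_2 = 8304 (mod 12167)
Final: r_2 = 8304, and one checks f(r_2) ≡ 0 mod 23^3.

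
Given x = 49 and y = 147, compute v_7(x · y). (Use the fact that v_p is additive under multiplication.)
v_7(7203) = 4

v_p(x) = 2 (factor: 49 = 7^2 · 1); v_p(y) = 2 (factor: 147 = 7^2 · 3). Additivity: v_p(xy) = v_p(x) + v_p(y) = 2 + 2 = 4. (Direct check: xy = 7203 = 7^4 · (3).)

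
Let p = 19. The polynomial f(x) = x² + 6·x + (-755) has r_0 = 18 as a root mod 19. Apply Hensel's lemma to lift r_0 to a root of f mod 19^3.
r_2 = 4882 (mod 6859)

Hensel: r_{i+1} = r_i − f(r_i)·(f′(r_i))^{-1} mod 19^{i+2}, f′(x) = 2x + 6. Iterate:
  r_0 = 18 (mod 19)
  r_1 = 189 (mod 361)
  r_2 = 4882 (mod 6859)
Final: r = 4882 satisfies f(r) ≡ 0 mod 19^3.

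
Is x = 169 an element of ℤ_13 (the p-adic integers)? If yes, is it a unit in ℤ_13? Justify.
x ∈ ℤ_13 but not a unit; v_13(x) = 2 > 0

ℤ_13 = {x ∈ ℚ_13 : v_13(x) ≥ 0} and ℤ_13^× = {x ∈ ℤ_13 : v_13(x) = 0}. Here v_13(169) = v_13(num) − v_13(den) = 2; compare against these criteria.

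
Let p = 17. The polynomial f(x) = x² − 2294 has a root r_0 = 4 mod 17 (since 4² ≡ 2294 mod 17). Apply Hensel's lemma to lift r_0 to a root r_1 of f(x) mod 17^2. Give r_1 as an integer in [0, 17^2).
r_1 = 72 (mod 289)

Hensel's recurrence: r_{i+1} = r_i − f(r_i)·(f′(r_i))^{-1} mod 17^{i+2}, with f′(x) = 2x. Iterate:
  r_0 = 4 (mod 17)
  r_1 = 72 (mod 289)
Final: r_1 = 72, and one checks f(r_1) ≡ 0 mod 17^2.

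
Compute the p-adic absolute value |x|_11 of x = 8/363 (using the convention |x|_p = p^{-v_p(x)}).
|8/363|_11 = 121

Step 1 — compute v_11(x) by factoring powers of 11 out of the numerator and denominator: v_11(8/363) = -2. Step 2 — apply |x|_p = p^{-v_p(x)} = 11^{2} = 121.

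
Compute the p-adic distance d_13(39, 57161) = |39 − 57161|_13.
d_13(39, 57161) = 1/28561

Step 1 — x − y = 39 − 57161 = -57122. Step 2 — v_13(-57122) = 4 (factor: -57122 = −(13^4 · 2); the sign does not affect v_p). Step 3 — |x − y|_13 = 13^{-4} = 1/28561.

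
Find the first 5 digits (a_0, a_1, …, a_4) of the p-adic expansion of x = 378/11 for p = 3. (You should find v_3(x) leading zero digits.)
(a_0, …, a_4) = (0, 0, 0, 1, 2)

v_3(378/11) = 3, so a_0 = ... = a_2 = 0. Factor out: x = 3^3 · u with u = 14/11 a unit in ℤ_3. Expand u iteratively via a_{v+i} = u_i mod 3, u_{i+1} = (u_i − a_{v+i})/3:
  u_0 = 14/11;  a_3 = 1;  u_1 = (u_0 − 1)/3 = 1/11
  u_1 = 1/11;  a_4 = 2;  u_2 = (u_1 − 2)/3 = -7/11
Digits: (0, 0, 0, 1, 2).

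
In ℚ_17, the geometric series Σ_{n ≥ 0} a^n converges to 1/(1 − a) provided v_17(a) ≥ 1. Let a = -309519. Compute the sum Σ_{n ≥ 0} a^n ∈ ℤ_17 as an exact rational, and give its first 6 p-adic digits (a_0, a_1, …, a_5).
Σ a^n = 1/(1 − a) = 1/309520;  first 6 digits = (1, 0, 0, 5, 13, 16)

v_17(a) = 3 ≥ 1, so the series converges in ℤ_17 to 1/(1 − a) = 1/(1 − (-309519)) = 1/309520. Expand this rational in ℤ_17: compute digits iteratively via d_i = x_i mod 17, x_{i+1} = (x_i − d_i)/17. The first 6 digits are (1, 0, 0, 5, 13, 16).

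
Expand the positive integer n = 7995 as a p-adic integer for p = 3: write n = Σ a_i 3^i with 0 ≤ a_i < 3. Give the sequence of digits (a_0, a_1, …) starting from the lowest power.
(a_0, a_1, …) = (0, 1, 0, 2, 2, 2, 1, 0, 1)

Repeated division by 3 gives the digits low-to-high: 7995 = 1·3^1 + 2·3^3 + 2·3^4 + 2·3^5 + 1·3^6 + 1·3^8. Digit sequence: (0, 1, 0, 2, 2, 2, 1, 0, 1).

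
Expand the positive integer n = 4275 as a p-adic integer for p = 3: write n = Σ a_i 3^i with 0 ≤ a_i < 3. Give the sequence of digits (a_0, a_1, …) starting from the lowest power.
(a_0, a_1, …) = (0, 0, 1, 2, 1, 2, 2, 1)

Repeated division by 3 gives the digits low-to-high: 4275 = 1·3^2 + 2·3^3 + 1·3^4 + 2·3^5 + 2·3^6 + 1·3^7. Digit sequence: (0, 0, 1, 2, 1, 2, 2, 1).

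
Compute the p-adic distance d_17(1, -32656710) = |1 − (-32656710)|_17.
d_17(1, -32656710) = 1/1419857

Step 1 — x − y = 1 − (-32656710) = 32656711. Step 2 — v_17(32656711) = 5 (factor: 32656711 = (17^5 · 23); the sign does not affect v_p). Step 3 — |x − y|_17 = 17^{-5} = 1/1419857.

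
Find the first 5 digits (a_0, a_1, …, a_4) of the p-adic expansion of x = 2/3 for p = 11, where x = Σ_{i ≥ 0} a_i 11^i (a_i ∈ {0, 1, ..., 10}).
(a_0, …, a_4) = (8, 3, 7, 3, 7)

v_11(2/3) = 0 (numerator and denominator both coprime to 11), so x ∈ ℤ_11^×. Compute digits iteratively via a_i = x_i mod 11, x_{i+1} = (x_i − a_i)/11, with x_0 = x:
  x_0 = 2/3;  a_0 = 8;  x_1 = (x_0 − 8)/11 = -2/3
  x_1 = -2/3;  a_1 = 3;  x_2 = (x_1 − 3)/11 = -1/3
  x_2 = -1/3;  a_2 = 7;  x_3 = (x_2 − 7)/11 = -2/3
  x_3 = -2/3;  a_3 = 3;  x_4 = (x_3 − 3)/11 = -1/3
  x_4 = -1/3;  a_4 = 7;  x_5 = (x_4 − 7)/11 = -2/3
Digits: (8, 3, 7, 3, 7).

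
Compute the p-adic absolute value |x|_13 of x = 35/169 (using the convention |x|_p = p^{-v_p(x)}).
|35/169|_13 = 169

Step 1 — compute v_13(x) by factoring powers of 13 out of the numerator and denominator: v_13(35/169) = -2. Step 2 — apply |x|_p = p^{-v_p(x)} = 13^{2} = 169.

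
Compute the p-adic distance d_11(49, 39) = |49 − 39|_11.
d_11(49, 39) = 1

Step 1 — x − y = 49 − 39 = 10. Step 2 — v_11(10) = 0 (factor: 10 = (11^0 · 10); the sign does not affect v_p). Step 3 — |x − y|_11 = 11^{0} = 1.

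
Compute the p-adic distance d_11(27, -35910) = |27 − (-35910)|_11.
d_11(27, -35910) = 1/1331

Step 1 — x − y = 27 − (-35910) = 35937. Step 2 — v_11(35937) = 3 (factor: 35937 = (11^3 · 27); the sign does not affect v_p). Step 3 — |x − y|_11 = 11^{-3} = 1/1331.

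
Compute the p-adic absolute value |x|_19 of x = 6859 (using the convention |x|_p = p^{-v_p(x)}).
|6859|_19 = 1/6859

Step 1 — compute v_19(x) by factoring powers of 19 out of the numerator and denominator: v_19(6859) = 3. Step 2 — apply |x|_p = p^{-v_p(x)} = 19^{-3} = 1/6859.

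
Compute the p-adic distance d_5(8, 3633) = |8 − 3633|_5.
d_5(8, 3633) = 1/125

Step 1 — x − y = 8 − 3633 = -3625. Step 2 — v_5(-3625) = 3 (factor: -3625 = −(5^3 · 29); the sign does not affect v_p). Step 3 — |x − y|_5 = 5^{-3} = 1/125.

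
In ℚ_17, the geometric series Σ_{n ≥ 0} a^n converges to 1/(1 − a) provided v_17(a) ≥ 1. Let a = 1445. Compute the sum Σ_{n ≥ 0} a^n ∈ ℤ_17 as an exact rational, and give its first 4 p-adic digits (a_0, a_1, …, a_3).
Σ a^n = 1/(1 − a) = -1/1444;  first 4 digits = (1, 0, 5, 0)

v_17(a) = 2 ≥ 1, so the series converges in ℤ_17 to 1/(1 − a) = 1/(1 − 1445) = -1/1444. Expand this rational in ℤ_17: compute digits iteratively via d_i = x_i mod 17, x_{i+1} = (x_i − d_i)/17. The first 4 digits are (1, 0, 5, 0).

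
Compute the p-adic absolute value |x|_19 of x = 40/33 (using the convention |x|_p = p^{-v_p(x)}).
|40/33|_19 = 1

Step 1 — compute v_19(x) by factoring powers of 19 out of the numerator and denominator: v_19(40/33) = 0. Step 2 — apply |x|_p = p^{-v_p(x)} = 19^{0} = 1.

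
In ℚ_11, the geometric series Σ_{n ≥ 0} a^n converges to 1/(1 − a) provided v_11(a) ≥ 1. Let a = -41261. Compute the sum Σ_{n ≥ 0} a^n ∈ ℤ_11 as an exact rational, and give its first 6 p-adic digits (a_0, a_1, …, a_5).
Σ a^n = 1/(1 − a) = 1/41262;  first 6 digits = (1, 0, 0, 2, 8, 10)

v_11(a) = 3 ≥ 1, so the series converges in ℤ_11 to 1/(1 − a) = 1/(1 − (-41261)) = 1/41262. Expand this rational in ℤ_11: compute digits iteratively via d_i = x_i mod 11, x_{i+1} = (x_i − d_i)/11. The first 6 digits are (1, 0, 0, 2, 8, 10).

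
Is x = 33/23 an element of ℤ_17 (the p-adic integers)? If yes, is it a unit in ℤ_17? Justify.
x ∈ ℤ_17^× (unit); v_17(x) = 0

ℤ_17 = {x ∈ ℚ_17 : v_17(x) ≥ 0} and ℤ_17^× = {x ∈ ℤ_17 : v_17(x) = 0}. Here v_17(33/23) = v_17(num) − v_17(den) = 0; compare against these criteria.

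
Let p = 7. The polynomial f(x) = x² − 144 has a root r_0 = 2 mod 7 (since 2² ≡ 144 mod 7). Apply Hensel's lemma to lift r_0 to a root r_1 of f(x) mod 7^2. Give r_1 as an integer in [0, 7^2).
r_1 = 37 (mod 49)

Hensel's recurrence: r_{i+1} = r_i − f(r_i)·(f′(r_i))^{-1} mod 7^{i+2}, with f′(x) = 2x. Iterate:
  r_0 = 2 (mod 7)
  r_1 = 37 (mod 49)
Final: r_1 = 37, and one checks f(r_1) ≡ 0 mod 7^2.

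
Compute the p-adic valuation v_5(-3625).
v_5(-3625) = 3

v_5(n) is the largest exponent k such that 5^k divides n. Factor out: -3625 = -5^3 · 29. (Sign doesn't affect v_p.) So v_5(-3625) = 3.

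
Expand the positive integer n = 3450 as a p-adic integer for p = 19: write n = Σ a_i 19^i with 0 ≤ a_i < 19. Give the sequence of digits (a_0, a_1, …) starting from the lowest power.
(a_0, a_1, …) = (11, 10, 9)

Repeated division by 19 gives the digits low-to-high: 3450 = 11 + 10·19^1 + 9·19^2. Digit sequence: (11, 10, 9).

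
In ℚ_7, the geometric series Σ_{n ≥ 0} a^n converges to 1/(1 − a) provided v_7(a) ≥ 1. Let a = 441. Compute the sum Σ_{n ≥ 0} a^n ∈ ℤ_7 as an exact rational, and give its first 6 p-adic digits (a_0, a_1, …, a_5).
Σ a^n = 1/(1 − a) = -1/440;  first 6 digits = (1, 0, 2, 1, 4, 4)

v_7(a) = 2 ≥ 1, so the series converges in ℤ_7 to 1/(1 − a) = 1/(1 − 441) = -1/440. Expand this rational in ℤ_7: compute digits iteratively via d_i = x_i mod 7, x_{i+1} = (x_i − d_i)/7. The first 6 digits are (1, 0, 2, 1, 4, 4).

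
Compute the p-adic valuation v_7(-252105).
v_7(-252105) = 5

v_7(n) is the largest exponent k such that 7^k divides n. Factor out: -252105 = -7^5 · 15. (Sign doesn't affect v_p.) So v_7(-252105) = 5.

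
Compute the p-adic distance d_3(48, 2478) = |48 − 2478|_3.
d_3(48, 2478) = 1/243

Step 1 — x − y = 48 − 2478 = -2430. Step 2 — v_3(-2430) = 5 (factor: -2430 = −(3^5 · 10); the sign does not affect v_p). Step 3 — |x − y|_3 = 3^{-5} = 1/243.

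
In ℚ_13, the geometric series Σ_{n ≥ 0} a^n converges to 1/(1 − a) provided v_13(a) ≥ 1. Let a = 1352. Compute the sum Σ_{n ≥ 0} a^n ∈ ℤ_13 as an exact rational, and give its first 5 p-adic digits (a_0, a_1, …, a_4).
Σ a^n = 1/(1 − a) = -1/1351;  first 5 digits = (1, 0, 8, 0, 12)

v_13(a) = 2 ≥ 1, so the series converges in ℤ_13 to 1/(1 − a) = 1/(1 − 1352) = -1/1351. Expand this rational in ℤ_13: compute digits iteratively via d_i = x_i mod 13, x_{i+1} = (x_i − d_i)/13. The first 5 digits are (1, 0, 8, 0, 12).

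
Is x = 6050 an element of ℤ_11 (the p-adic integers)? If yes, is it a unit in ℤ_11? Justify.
x ∈ ℤ_11 but not a unit; v_11(x) = 2 > 0

ℤ_11 = {x ∈ ℚ_11 : v_11(x) ≥ 0} and ℤ_11^× = {x ∈ ℤ_11 : v_11(x) = 0}. Here v_11(6050) = v_11(num) − v_11(den) = 2; compare against these criteria.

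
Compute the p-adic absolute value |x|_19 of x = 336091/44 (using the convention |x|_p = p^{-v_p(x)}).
|336091/44|_19 = 1/6859

Step 1 — compute v_19(x) by factoring powers of 19 out of the numerator and denominator: v_19(336091/44) = 3. Step 2 — apply |x|_p = p^{-v_p(x)} = 19^{-3} = 1/6859.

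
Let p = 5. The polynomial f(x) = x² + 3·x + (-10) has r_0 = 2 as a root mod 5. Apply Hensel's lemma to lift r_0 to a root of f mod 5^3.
r_2 = 2 (mod 125)

Hensel: r_{i+1} = r_i − f(r_i)·(f′(r_i))^{-1} mod 5^{i+2}, f′(x) = 2x + 3. Iterate:
  r_0 = 2 (mod 5)
  r_1 = 2 (mod 25)
  r_2 = 2 (mod 125)
Final: r = 2 satisfies f(r) ≡ 0 mod 5^3.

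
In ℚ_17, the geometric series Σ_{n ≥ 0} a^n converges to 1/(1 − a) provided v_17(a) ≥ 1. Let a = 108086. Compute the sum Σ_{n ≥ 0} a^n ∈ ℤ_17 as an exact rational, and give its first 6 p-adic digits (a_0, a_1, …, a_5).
Σ a^n = 1/(1 − a) = -1/108085;  first 6 digits = (1, 0, 0, 5, 1, 0)

v_17(a) = 3 ≥ 1, so the series converges in ℤ_17 to 1/(1 − a) = 1/(1 − 108086) = -1/108085. Expand this rational in ℤ_17: compute digits iteratively via d_i = x_i mod 17, x_{i+1} = (x_i − d_i)/17. The first 6 digits are (1, 0, 0, 5, 1, 0).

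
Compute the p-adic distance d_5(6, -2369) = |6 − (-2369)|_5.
d_5(6, -2369) = 1/125

Step 1 — x − y = 6 − (-2369) = 2375. Step 2 — v_5(2375) = 3 (factor: 2375 = (5^3 · 19); the sign does not affect v_p). Step 3 — |x − y|_5 = 5^{-3} = 1/125.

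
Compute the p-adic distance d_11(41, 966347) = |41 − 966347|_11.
d_11(41, 966347) = 1/161051

Step 1 — x − y = 41 − 966347 = -966306. Step 2 — v_11(-966306) = 5 (factor: -966306 = −(11^5 · 6); the sign does not affect v_p). Step 3 — |x − y|_11 = 11^{-5} = 1/161051.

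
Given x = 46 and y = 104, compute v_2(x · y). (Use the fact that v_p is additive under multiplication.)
v_2(4784) = 4

v_p(x) = 1 (factor: 46 = 2^1 · 23); v_p(y) = 3 (factor: 104 = 2^3 · 13). Additivity: v_p(xy) = v_p(x) + v_p(y) = 1 + 3 = 4. (Direct check: xy = 4784 = 2^4 · (299).)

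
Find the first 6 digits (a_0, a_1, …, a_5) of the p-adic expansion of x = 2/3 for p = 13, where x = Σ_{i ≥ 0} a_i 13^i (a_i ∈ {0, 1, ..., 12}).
(a_0, …, a_5) = (5, 4, 4, 4, 4, 4)

v_13(2/3) = 0 (numerator and denominator both coprime to 13), so x ∈ ℤ_13^×. Compute digits iteratively via a_i = x_i mod 13, x_{i+1} = (x_i − a_i)/13, with x_0 = x:
  x_0 = 2/3;  a_0 = 5;  x_1 = (x_0 − 5)/13 = -1/3
  x_1 = -1/3;  a_1 = 4;  x_2 = (x_1 − 4)/13 = -1/3
  x_2 = -1/3;  a_2 = 4;  x_3 = (x_2 − 4)/13 = -1/3
  x_3 = -1/3;  a_3 = 4;  x_4 = (x_3 − 4)/13 = -1/3
  x_4 = -1/3;  a_4 = 4;  x_5 = (x_4 − 4)/13 = -1/3
  x_5 = -1/3;  a_5 = 4;  x_6 = (x_5 − 4)/13 = -1/3
Digits: (5, 4, 4, 4, 4, 4).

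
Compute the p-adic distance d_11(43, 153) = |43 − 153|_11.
d_11(43, 153) = 1/11

Step 1 — x − y = 43 − 153 = -110. Step 2 — v_11(-110) = 1 (factor: -110 = −(11^1 · 10); the sign does not affect v_p). Step 3 — |x − y|_11 = 11^{-1} = 1/11.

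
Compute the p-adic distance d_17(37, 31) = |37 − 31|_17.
d_17(37, 31) = 1

Step 1 — x − y = 37 − 31 = 6. Step 2 — v_17(6) = 0 (factor: 6 = (17^0 · 6); the sign does not affect v_p). Step 3 — |x − y|_17 = 17^{0} = 1.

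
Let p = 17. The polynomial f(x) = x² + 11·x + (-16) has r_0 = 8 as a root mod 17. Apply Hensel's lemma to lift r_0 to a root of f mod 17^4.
r_3 = 66580 (mod 83521)

Hensel: r_{i+1} = r_i − f(r_i)·(f′(r_i))^{-1} mod 17^{i+2}, f′(x) = 2x + 11. Iterate:
  r_0 = 8 (mod 17)
  r_1 = 110 (mod 289)
  r_2 = 2711 (mod 4913)
  r_3 = 66580 (mod 83521)
Final: r = 66580 satisfies f(r) ≡ 0 mod 17^4.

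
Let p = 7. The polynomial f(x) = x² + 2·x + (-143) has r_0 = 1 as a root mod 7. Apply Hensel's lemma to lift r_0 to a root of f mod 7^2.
r_1 = 36 (mod 49)

Hensel: r_{i+1} = r_i − f(r_i)·(f′(r_i))^{-1} mod 7^{i+2}, f′(x) = 2x + 2. Iterate:
  r_0 = 1 (mod 7)
  r_1 = 36 (mod 49)
Final: r = 36 satisfies f(r) ≡ 0 mod 7^2.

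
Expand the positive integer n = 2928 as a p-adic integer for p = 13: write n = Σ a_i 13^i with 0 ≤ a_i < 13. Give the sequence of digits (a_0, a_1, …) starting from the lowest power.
(a_0, a_1, …) = (3, 4, 4, 1)

Repeated division by 13 gives the digits low-to-high: 2928 = 3 + 4·13^1 + 4·13^2 + 1·13^3. Digit sequence: (3, 4, 4, 1).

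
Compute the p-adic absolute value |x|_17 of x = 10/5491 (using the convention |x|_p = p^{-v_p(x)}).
|10/5491|_17 = 289

Step 1 — compute v_17(x) by factoring powers of 17 out of the numerator and denominator: v_17(10/5491) = -2. Step 2 — apply |x|_p = p^{-v_p(x)} = 17^{2} = 289.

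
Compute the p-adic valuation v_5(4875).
v_5(4875) = 3

v_5(n) is the largest exponent k such that 5^k divides n. Factor out: 4875 = 5^3 · 39. (Sign doesn't affect v_p.) So v_5(4875) = 3.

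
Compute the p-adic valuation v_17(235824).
v_17(235824) = 3

v_17(n) is the largest exponent k such that 17^k divides n. Factor out: 235824 = 17^3 · 48. (Sign doesn't affect v_p.) So v_17(235824) = 3.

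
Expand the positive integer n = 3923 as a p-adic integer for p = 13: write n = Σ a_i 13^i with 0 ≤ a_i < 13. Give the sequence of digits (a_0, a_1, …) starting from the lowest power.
(a_0, a_1, …) = (10, 2, 10, 1)

Repeated division by 13 gives the digits low-to-high: 3923 = 10 + 2·13^1 + 10·13^2 + 1·13^3. Digit sequence: (10, 2, 10, 1).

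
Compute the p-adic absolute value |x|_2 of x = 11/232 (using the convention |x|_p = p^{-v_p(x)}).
|11/232|_2 = 8

Step 1 — compute v_2(x) by factoring powers of 2 out of the numerator and denominator: v_2(11/232) = -3. Step 2 — apply |x|_p = p^{-v_p(x)} = 2^{3} = 8.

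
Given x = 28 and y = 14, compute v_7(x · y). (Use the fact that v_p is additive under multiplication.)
v_7(392) = 2

v_p(x) = 1 (factor: 28 = 7^1 · 4); v_p(y) = 1 (factor: 14 = 7^1 · 2). Additivity: v_p(xy) = v_p(x) + v_p(y) = 1 + 1 = 2. (Direct check: xy = 392 = 7^2 · (8).)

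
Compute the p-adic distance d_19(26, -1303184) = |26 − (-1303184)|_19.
d_19(26, -1303184) = 1/130321

Step 1 — x − y = 26 − (-1303184) = 1303210. Step 2 — v_19(1303210) = 4 (factor: 1303210 = (19^4 · 10); the sign does not affect v_p). Step 3 — |x − y|_19 = 19^{-4} = 1/130321.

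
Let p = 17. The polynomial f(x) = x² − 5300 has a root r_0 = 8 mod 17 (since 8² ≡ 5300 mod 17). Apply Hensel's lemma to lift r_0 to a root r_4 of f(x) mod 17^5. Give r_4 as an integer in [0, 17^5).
r_4 = 1066384 (mod 1419857)

Hensel's recurrence: r_{i+1} = r_i − f(r_i)·(f′(r_i))^{-1} mod 17^{i+2}, with f′(x) = 2x. Iterate:
  r_0 = 8 (mod 17)
  r_1 = 263 (mod 289)
  r_2 = 263 (mod 4913)
  r_3 = 64132 (mod 83521)
  r_4 = 1066384 (mod 1419857)
Final: r_4 = 1066384, and one checks f(r_4) ≡ 0 mod 17^5.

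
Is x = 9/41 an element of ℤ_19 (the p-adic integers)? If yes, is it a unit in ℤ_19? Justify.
x ∈ ℤ_19^× (unit); v_19(x) = 0

ℤ_19 = {x ∈ ℚ_19 : v_19(x) ≥ 0} and ℤ_19^× = {x ∈ ℤ_19 : v_19(x) = 0}. Here v_19(9/41) = v_19(num) − v_19(den) = 0; compare against these criteria.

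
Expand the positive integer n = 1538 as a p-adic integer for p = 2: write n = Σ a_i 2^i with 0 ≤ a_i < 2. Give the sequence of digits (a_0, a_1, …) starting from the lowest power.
(a_0, a_1, …) = (0, 1, 0, 0, 0, 0, 0, 0, 0, 1, 1)

Repeated division by 2 gives the digits low-to-high: 1538 = 1·2^1 + 1·2^9 + 1·2^10. Digit sequence: (0, 1, 0, 0, 0, 0, 0, 0, 0, 1, 1).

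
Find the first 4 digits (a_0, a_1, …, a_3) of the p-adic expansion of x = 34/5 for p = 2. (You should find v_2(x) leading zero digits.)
(a_0, …, a_3) = (0, 1, 0, 1)

v_2(34/5) = 1, so a_0 = ... = a_0 = 0. Factor out: x = 2^1 · u with u = 17/5 a unit in ℤ_2. Expand u iteratively via a_{v+i} = u_i mod 2, u_{i+1} = (u_i − a_{v+i})/2:
  u_0 = 17/5;  a_1 = 1;  u_1 = (u_0 − 1)/2 = 6/5
  u_1 = 6/5;  a_2 = 0;  u_2 = (u_1 − 0)/2 = 3/5
  u_2 = 3/5;  a_3 = 1;  u_3 = (u_2 − 1)/2 = -1/5
Digits: (0, 1, 0, 1).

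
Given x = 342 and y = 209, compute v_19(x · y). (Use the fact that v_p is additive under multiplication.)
v_19(71478) = 2

v_p(x) = 1 (factor: 342 = 19^1 · 18); v_p(y) = 1 (factor: 209 = 19^1 · 11). Additivity: v_p(xy) = v_p(x) + v_p(y) = 1 + 1 = 2. (Direct check: xy = 71478 = 19^2 · (198).)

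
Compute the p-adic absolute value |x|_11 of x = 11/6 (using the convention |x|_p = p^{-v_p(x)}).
|11/6|_11 = 1/11

Step 1 — compute v_11(x) by factoring powers of 11 out of the numerator and denominator: v_11(11/6) = 1. Step 2 — apply |x|_p = p^{-v_p(x)} = 11^{-1} = 1/11.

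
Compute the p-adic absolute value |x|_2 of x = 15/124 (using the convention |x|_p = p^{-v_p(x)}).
|15/124|_2 = 4

Step 1 — compute v_2(x) by factoring powers of 2 out of the numerator and denominator: v_2(15/124) = -2. Step 2 — apply |x|_p = p^{-v_p(x)} = 2^{2} = 4.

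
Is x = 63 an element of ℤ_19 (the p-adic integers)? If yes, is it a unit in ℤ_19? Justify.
x ∈ ℤ_19^× (unit); v_19(x) = 0

ℤ_19 = {x ∈ ℚ_19 : v_19(x) ≥ 0} and ℤ_19^× = {x ∈ ℤ_19 : v_19(x) = 0}. Here v_19(63) = v_19(num) − v_19(den) = 0; compare against these criteria.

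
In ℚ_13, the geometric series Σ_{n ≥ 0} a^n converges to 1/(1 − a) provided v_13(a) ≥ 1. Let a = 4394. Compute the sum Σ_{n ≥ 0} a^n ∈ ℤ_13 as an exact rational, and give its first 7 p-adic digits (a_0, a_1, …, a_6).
Σ a^n = 1/(1 − a) = -1/4393;  first 7 digits = (1, 0, 0, 2, 0, 0, 4)

v_13(a) = 3 ≥ 1, so the series converges in ℤ_13 to 1/(1 − a) = 1/(1 − 4394) = -1/4393. Expand this rational in ℤ_13: compute digits iteratively via d_i = x_i mod 13, x_{i+1} = (x_i − d_i)/13. The first 7 digits are (1, 0, 0, 2, 0, 0, 4).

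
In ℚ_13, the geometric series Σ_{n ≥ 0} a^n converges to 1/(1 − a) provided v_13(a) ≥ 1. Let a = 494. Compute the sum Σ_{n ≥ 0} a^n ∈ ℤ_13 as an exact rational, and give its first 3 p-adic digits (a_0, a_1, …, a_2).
Σ a^n = 1/(1 − a) = -1/493;  first 3 digits = (1, 12, 3)

v_13(a) = 1 ≥ 1, so the series converges in ℤ_13 to 1/(1 − a) = 1/(1 − 494) = -1/493. Expand this rational in ℤ_13: compute digits iteratively via d_i = x_i mod 13, x_{i+1} = (x_i − d_i)/13. The first 3 digits are (1, 12, 3).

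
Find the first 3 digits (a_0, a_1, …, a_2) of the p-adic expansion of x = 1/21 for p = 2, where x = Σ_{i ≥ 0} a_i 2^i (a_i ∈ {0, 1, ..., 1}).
(a_0, …, a_2) = (1, 0, 1)

v_2(1/21) = 0 (numerator and denominator both coprime to 2), so x ∈ ℤ_2^×. Compute digits iteratively via a_i = x_i mod 2, x_{i+1} = (x_i − a_i)/2, with x_0 = x:
  x_0 = 1/21;  a_0 = 1;  x_1 = (x_0 − 1)/2 = -10/21
  x_1 = -10/21;  a_1 = 0;  x_2 = (x_1 − 0)/2 = -5/21
  x_2 = -5/21;  a_2 = 1;  x_3 = (x_2 − 1)/2 = -13/21
Digits: (1, 0, 1).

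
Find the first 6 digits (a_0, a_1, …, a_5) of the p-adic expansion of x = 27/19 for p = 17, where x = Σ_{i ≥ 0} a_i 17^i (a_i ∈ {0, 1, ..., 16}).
(a_0, …, a_5) = (5, 15, 0, 8, 4, 6)

v_17(27/19) = 0 (numerator and denominator both coprime to 17), so x ∈ ℤ_17^×. Compute digits iteratively via a_i = x_i mod 17, x_{i+1} = (x_i − a_i)/17, with x_0 = x:
  x_0 = 27/19;  a_0 = 5;  x_1 = (x_0 − 5)/17 = -4/19
  x_1 = -4/19;  a_1 = 15;  x_2 = (x_1 − 15)/17 = -17/19
  x_2 = -17/19;  a_2 = 0;  x_3 = (x_2 − 0)/17 = -1/19
  x_3 = -1/19;  a_3 = 8;  x_4 = (x_3 − 8)/17 = -9/19
  x_4 = -9/19;  a_4 = 4;  x_5 = (x_4 − 4)/17 = -5/19
  x_5 = -5/19;  a_5 = 6;  x_6 = (x_5 − 6)/17 = -7/19
Digits: (5, 15, 0, 8, 4, 6).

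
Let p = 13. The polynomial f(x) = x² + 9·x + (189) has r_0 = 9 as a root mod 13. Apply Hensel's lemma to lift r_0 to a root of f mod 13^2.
r_1 = 165 (mod 169)

Hensel: r_{i+1} = r_i − f(r_i)·(f′(r_i))^{-1} mod 13^{i+2}, f′(x) = 2x + 9. Iterate:
  r_0 = 9 (mod 13)
  r_1 = 165 (mod 169)
Final: r = 165 satisfies f(r) ≡ 0 mod 13^2.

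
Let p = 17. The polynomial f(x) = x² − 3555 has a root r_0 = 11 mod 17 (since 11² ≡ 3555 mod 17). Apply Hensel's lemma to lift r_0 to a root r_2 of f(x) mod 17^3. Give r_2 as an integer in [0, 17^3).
r_2 = 2952 (mod 4913)

Hensel's recurrence: r_{i+1} = r_i − f(r_i)·(f′(r_i))^{-1} mod 17^{i+2}, with f′(x) = 2x. Iterate:
  r_0 = 11 (mod 17)
  r_1 = 62 (mod 289)
  r_2 = 2952 (mod 4913)
Final: r_2 = 2952, and one checks f(r_2) ≡ 0 mod 17^3.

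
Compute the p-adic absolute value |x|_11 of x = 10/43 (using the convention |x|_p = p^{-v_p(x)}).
|10/43|_11 = 1

Step 1 — compute v_11(x) by factoring powers of 11 out of the numerator and denominator: v_11(10/43) = 0. Step 2 — apply |x|_p = p^{-v_p(x)} = 11^{0} = 1.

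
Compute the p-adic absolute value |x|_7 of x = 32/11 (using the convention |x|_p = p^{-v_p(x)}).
|32/11|_7 = 1

Step 1 — compute v_7(x) by factoring powers of 7 out of the numerator and denominator: v_7(32/11) = 0. Step 2 — apply |x|_p = p^{-v_p(x)} = 7^{0} = 1.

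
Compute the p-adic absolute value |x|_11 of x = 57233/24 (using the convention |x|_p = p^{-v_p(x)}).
|57233/24|_11 = 1/1331

Step 1 — compute v_11(x) by factoring powers of 11 out of the numerator and denominator: v_11(57233/24) = 3. Step 2 — apply |x|_p = p^{-v_p(x)} = 11^{-3} = 1/1331.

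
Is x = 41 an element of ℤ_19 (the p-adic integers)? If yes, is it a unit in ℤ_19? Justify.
x ∈ ℤ_19^× (unit); v_19(x) = 0

ℤ_19 = {x ∈ ℚ_19 : v_19(x) ≥ 0} and ℤ_19^× = {x ∈ ℤ_19 : v_19(x) = 0}. Here v_19(41) = v_19(num) − v_19(den) = 0; compare against these criteria.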